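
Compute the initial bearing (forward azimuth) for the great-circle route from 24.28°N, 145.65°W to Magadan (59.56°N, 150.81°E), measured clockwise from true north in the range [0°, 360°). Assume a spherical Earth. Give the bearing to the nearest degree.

327°

Δλ = 150.81 − -145.65 = 296.46°; wrapped into (−180°, 180°]: -63.54°.
θ = atan2( sin Δλ · cos φ₂ , cos φ₁ · sin φ₂ − sin φ₁ · cos φ₂ · cos Δλ )
  = atan2(-0.45356, 0.69307) = -33.202° → normalised to [0°, 360°): 326.798°.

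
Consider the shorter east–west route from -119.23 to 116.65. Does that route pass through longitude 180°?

Yes

Naïve |116.65 − -119.23| = 235.88° > 180°, so the shorter arc goes the other way round — across 180°.
Signed shortest Δλ = ((116.65 − -119.23 + 180) mod 360) − 180 = -124.12°.
Going west by 124.12° from -119.23° passes through 180° before reaching +116.65°.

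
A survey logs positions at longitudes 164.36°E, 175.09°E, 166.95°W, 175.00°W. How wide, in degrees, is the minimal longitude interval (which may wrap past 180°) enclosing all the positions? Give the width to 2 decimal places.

28.69°

Sort the longitudes: -175.00°, -166.95°, +164.36°, +175.09°.
Eastward gaps between consecutive values (wrapping around): 8.05°, 331.31°, 10.73°, 9.91°.
Largest gap = 331.31° ⇒ minimal covering band is its complement: 360° − 331.31° = 28.69°.
Band runs from +164.36° eastward to -166.95°, crossing the antimeridian.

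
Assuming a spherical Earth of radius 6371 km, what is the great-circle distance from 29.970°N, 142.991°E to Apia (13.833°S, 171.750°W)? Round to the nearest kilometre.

6871 km

Δλ = -171.750 − 142.991 = -314.741°; wrapped into (−180°, 180°]: 45.259°.
Δφ = -13.833 − 29.970 = -43.803°.
a = sin²(Δφ/2) + cos φ₁ · cos φ₂ · sin²(Δλ/2) = 0.263671.
c = 2·atan2(√a, √(1−a)) = 1.07849 rad → d = 6371·c ≈ 6871.07 km.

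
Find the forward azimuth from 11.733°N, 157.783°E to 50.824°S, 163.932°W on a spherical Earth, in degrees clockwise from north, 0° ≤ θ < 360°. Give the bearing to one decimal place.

Δλ = -163.932 − 157.783 = -321.715°; wrapped into (−180°, 180°]: 38.285°.
θ = atan2( sin Δλ · cos φ₂ , cos φ₁ · sin φ₂ − sin φ₁ · cos φ₂ · cos Δλ )
  = atan2(0.39139, -0.85984) = 155.526° → normalised to [0°, 360°): 155.526°.

155.5°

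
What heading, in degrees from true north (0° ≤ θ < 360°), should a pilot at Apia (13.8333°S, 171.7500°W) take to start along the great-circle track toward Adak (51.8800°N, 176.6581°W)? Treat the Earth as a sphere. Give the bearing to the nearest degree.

Δλ = -176.6581 − -171.7500 = -4.9081°.
θ = atan2( sin Δλ · cos φ₂ , cos φ₁ · sin φ₂ − sin φ₁ · cos φ₂ · cos Δλ )
  = atan2(-0.05282, 0.91096) = -3.318° → normalised to [0°, 360°): 356.682°.

357°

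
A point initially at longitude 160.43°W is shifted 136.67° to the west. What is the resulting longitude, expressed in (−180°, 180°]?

Start at -160.43°; shift −136.67° → -297.10°.
-297.10° lies outside (−180°, 180°]; add 360° → +62.90°.

62.90°E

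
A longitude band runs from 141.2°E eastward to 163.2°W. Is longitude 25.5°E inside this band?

No

Band width going east from +141.2° to -163.2°: ((-163.2 − 141.2) mod 360) = 55.6°.
Offset of +25.5° east of the west edge: ((25.5 − 141.2) mod 360) = 244.3°.
244.3° > 55.6° ⇒ outside.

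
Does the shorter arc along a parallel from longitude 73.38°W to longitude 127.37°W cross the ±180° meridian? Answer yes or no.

Signed shortest Δλ = ((-127.37 − -73.38 + 180) mod 360) − 180 = -53.99°.
Going west by 53.99° from -73.38° reaches -127.37° without touching 180°.

No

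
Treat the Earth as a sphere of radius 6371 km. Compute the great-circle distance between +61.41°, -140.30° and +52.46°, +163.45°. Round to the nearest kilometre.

Δλ = 163.45 − -140.30 = 303.75°; wrapped into (−180°, 180°]: -56.25°.
Δφ = 52.46 − 61.41 = -8.95°.
a = sin²(Δφ/2) + cos φ₁ · cos φ₂ · sin²(Δλ/2) = 0.070881.
c = 2·atan2(√a, √(1−a)) = 0.53897 rad → d = 6371·c ≈ 3433.78 km.

3434 km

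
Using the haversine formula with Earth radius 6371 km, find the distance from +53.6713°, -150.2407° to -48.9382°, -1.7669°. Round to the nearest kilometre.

17781 km

Δλ = -1.7669 − -150.2407 = 148.4738°.
Δφ = -48.9382 − 53.6713 = -102.6095°.
a = sin²(Δφ/2) + cos φ₁ · cos φ₂ · sin²(Δλ/2) = 0.969576.
c = 2·atan2(√a, √(1−a)) = 2.79095 rad → d = 6371·c ≈ 17781.16 km.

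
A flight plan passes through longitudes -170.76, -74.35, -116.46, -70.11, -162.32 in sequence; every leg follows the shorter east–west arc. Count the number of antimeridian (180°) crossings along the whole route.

0

Leg 1: -170.76° → -74.35°, shortest Δλ = 96.41° (east) — does not cross 180°.
Leg 2: -74.35° → -116.46°, shortest Δλ = -42.11° (west) — does not cross 180°.
Leg 3: -116.46° → -70.11°, shortest Δλ = 46.35° (east) — does not cross 180°.
Leg 4: -70.11° → -162.32°, shortest Δλ = -92.21° (west) — does not cross 180°.
Total crossings: 0.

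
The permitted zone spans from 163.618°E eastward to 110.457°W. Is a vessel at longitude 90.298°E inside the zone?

No

Band width going east from +163.618° to -110.457°: ((-110.457 − 163.618) mod 360) = 85.925°.
Offset of +90.298° east of the west edge: ((90.298 − 163.618) mod 360) = 286.680°.
286.680° > 85.925° ⇒ outside.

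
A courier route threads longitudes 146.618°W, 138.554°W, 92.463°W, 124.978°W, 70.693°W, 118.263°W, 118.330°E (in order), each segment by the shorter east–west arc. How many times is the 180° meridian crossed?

Leg 1: -146.618° → -138.554°, shortest Δλ = 8.064° (east) — does not cross 180°.
Leg 2: -138.554° → -92.463°, shortest Δλ = 46.091° (east) — does not cross 180°.
Leg 3: -92.463° → -124.978°, shortest Δλ = -32.515° (west) — does not cross 180°.
Leg 4: -124.978° → -70.693°, shortest Δλ = 54.285° (east) — does not cross 180°.
Leg 5: -70.693° → -118.263°, shortest Δλ = -47.57° (west) — does not cross 180°.
Leg 6: -118.263° → +118.330°, shortest Δλ = -123.407° (west) — crosses 180°.
Total crossings: 1.

1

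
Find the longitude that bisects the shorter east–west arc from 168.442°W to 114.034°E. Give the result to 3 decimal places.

152.796°E

Signed shortest Δλ from -168.442° to +114.034° is -77.524°.
Midpoint longitude = -168.442° + (-77.524°)/2 = -168.442° − 38.762° = -207.204°.
Normalise into (−180°, 180°]: +152.796°.
(The naïve average (-168.442 + +114.034)/2 = -27.204° is on the wrong side of the globe.)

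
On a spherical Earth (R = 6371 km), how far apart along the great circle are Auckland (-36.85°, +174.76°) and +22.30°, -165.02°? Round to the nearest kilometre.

Δλ = -165.02 − 174.76 = -339.78°; wrapped into (−180°, 180°]: 20.22°.
Δφ = 22.30 − -36.85 = 59.15°.
a = sin²(Δφ/2) + cos φ₁ · cos φ₂ · sin²(Δλ/2) = 0.266417.
c = 2·atan2(√a, √(1−a)) = 1.08471 rad → d = 6371·c ≈ 6910.71 km.

6911 km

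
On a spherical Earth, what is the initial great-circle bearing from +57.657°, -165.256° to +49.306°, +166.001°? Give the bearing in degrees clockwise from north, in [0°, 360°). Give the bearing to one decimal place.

Δλ = 166.001 − -165.256 = 331.257°; wrapped into (−180°, 180°]: -28.743°.
θ = atan2( sin Δλ · cos φ₂ , cos φ₁ · sin φ₂ − sin φ₁ · cos φ₂ · cos Δλ )
  = atan2(-0.31354, -0.07736) = -103.860° → normalised to [0°, 360°): 256.140°.

256.1°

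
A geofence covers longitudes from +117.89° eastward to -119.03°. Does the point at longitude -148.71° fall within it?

Band width going east from +117.89° to -119.03°: ((-119.03 − 117.89) mod 360) = 123.08°.
Offset of -148.71° east of the west edge: ((-148.71 − 117.89) mod 360) = 93.40°.
93.40° ≤ 123.08° ⇒ inside.

Yes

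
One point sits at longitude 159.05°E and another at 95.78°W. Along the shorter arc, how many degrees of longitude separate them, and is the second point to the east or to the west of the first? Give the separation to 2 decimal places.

105.17° east

Raw difference: -95.78 − 159.05 = -254.83°.
Normalise into (−180°, 180°]: -254.83° + 360° = 105.17°.
Positive ⇒ the second point lies to the east; separation 105.17°.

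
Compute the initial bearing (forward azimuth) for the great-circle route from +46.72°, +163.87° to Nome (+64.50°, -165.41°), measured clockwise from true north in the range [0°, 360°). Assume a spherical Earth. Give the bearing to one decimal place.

Δλ = -165.41 − 163.87 = -329.28°; wrapped into (−180°, 180°]: 30.72°.
θ = atan2( sin Δλ · cos φ₂ , cos φ₁ · sin φ₂ − sin φ₁ · cos φ₂ · cos Δλ )
  = atan2(0.21992, 0.34934) = 32.192° → normalised to [0°, 360°): 32.192°.

32.2°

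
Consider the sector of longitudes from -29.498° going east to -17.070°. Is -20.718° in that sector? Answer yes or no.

Yes

Band width going east from -29.498° to -17.070°: ((-17.070 − -29.498) mod 360) = 12.428°.
Offset of -20.718° east of the west edge: ((-20.718 − -29.498) mod 360) = 8.780°.
8.780° ≤ 12.428° ⇒ inside.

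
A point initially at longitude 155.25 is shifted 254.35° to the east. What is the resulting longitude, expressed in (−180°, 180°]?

+49.60°

Start at +155.25°; shift +254.35° → +409.60°.
+409.60° lies outside (−180°, 180°]; subtract 360° → +49.60°.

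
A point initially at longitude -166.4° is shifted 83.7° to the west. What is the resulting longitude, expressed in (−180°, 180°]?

Start at -166.4°; shift −83.7° → -250.1°.
-250.1° lies outside (−180°, 180°]; add 360° → +109.9°.

+109.9°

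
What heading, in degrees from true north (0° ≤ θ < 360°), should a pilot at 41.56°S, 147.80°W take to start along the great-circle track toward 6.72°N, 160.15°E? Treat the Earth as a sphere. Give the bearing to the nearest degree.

Δλ = 160.15 − -147.80 = 307.95°; wrapped into (−180°, 180°]: -52.05°.
θ = atan2( sin Δλ · cos φ₂ , cos φ₁ · sin φ₂ − sin φ₁ · cos φ₂ · cos Δλ )
  = atan2(-0.78313, 0.49273) = -57.823° → normalised to [0°, 360°): 302.177°.

302°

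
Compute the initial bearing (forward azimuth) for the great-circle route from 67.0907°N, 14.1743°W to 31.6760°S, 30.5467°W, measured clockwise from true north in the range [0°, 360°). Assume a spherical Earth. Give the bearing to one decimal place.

Δλ = -30.5467 − -14.1743 = -16.3724°.
θ = atan2( sin Δλ · cos φ₂ , cos φ₁ · sin φ₂ − sin φ₁ · cos φ₂ · cos Δλ )
  = atan2(-0.23989, -0.95653) = -165.921° → normalised to [0°, 360°): 194.079°.

194.1°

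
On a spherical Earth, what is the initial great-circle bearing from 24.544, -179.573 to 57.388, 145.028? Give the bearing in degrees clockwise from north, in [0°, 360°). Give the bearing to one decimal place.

Δλ = 145.028 − -179.573 = 324.601°; wrapped into (−180°, 180°]: -35.399°.
θ = atan2( sin Δλ · cos φ₂ , cos φ₁ · sin φ₂ − sin φ₁ · cos φ₂ · cos Δλ )
  = atan2(-0.31219, 0.58374) = -28.139° → normalised to [0°, 360°): 331.861°.

331.9°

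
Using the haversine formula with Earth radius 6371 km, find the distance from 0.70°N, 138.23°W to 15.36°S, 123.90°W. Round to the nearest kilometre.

Δλ = -123.90 − -138.23 = 14.33°.
Δφ = -15.36 − 0.70 = -16.06°.
a = sin²(Δφ/2) + cos φ₁ · cos φ₂ · sin²(Δλ/2) = 0.034514.
c = 2·atan2(√a, √(1−a)) = 0.37373 rad → d = 6371·c ≈ 2381.03 km.

2381 km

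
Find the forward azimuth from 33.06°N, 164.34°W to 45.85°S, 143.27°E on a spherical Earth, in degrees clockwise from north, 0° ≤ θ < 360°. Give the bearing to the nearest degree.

214°

Δλ = 143.27 − -164.34 = 307.61°; wrapped into (−180°, 180°]: -52.39°.
θ = atan2( sin Δλ · cos φ₂ , cos φ₁ · sin φ₂ − sin φ₁ · cos φ₂ · cos Δλ )
  = atan2(-0.55179, -0.83324) = -146.487° → normalised to [0°, 360°): 213.513°.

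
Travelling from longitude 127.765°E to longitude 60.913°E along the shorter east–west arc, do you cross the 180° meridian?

Signed shortest Δλ = ((60.913 − 127.765 + 180) mod 360) − 180 = -66.852°.
Going west by 66.852° from +127.765° reaches +60.913° without touching 180°.

No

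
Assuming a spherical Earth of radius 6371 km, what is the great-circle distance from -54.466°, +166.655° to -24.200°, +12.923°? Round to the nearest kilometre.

10914 km

Δλ = 12.923 − 166.655 = -153.732°.
Δφ = -24.200 − -54.466 = 30.266°.
a = sin²(Δφ/2) + cos φ₁ · cos φ₂ · sin²(Δλ/2) = 0.570893.
c = 2·atan2(√a, √(1−a)) = 1.71306 rad → d = 6371·c ≈ 10913.91 km.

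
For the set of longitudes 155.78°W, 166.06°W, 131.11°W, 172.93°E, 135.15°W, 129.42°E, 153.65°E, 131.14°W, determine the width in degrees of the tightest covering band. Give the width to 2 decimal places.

Sort the longitudes: -166.06°, -155.78°, -135.15°, -131.14°, -131.11°, +129.42°, +153.65°, +172.93°.
Eastward gaps between consecutive values (wrapping around): 10.28°, 20.63°, 4.01°, 0.03°, 260.53°, 24.23°, 19.28°, 21.01°.
Largest gap = 260.53° ⇒ minimal covering band is its complement: 360° − 260.53° = 99.47°.
Band runs from +129.42° eastward to -131.11°, crossing the antimeridian.

99.47°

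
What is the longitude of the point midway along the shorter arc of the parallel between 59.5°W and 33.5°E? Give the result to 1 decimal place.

13.0°W

Signed shortest Δλ from -59.5° to +33.5° is +93.0°.
Midpoint longitude = -59.5° + (+93.0°)/2 = -59.5° + 46.5° = -13.0°.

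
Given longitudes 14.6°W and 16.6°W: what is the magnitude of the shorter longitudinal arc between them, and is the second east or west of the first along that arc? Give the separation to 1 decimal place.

2.0° west

Raw difference: -16.6 − -14.6 = -2.0°.
Normalise into (−180°, 180°]: -2.0° stays -2.0°.
Negative ⇒ the second point lies to the west; separation 2.0°.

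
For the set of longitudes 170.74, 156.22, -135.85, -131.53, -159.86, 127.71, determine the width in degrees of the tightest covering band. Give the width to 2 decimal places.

Sort the longitudes: -159.86°, -135.85°, -131.53°, +127.71°, +156.22°, +170.74°.
Eastward gaps between consecutive values (wrapping around): 24.01°, 4.32°, 259.24°, 28.51°, 14.52°, 29.40°.
Largest gap = 259.24° ⇒ minimal covering band is its complement: 360° − 259.24° = 100.76°.
Band runs from +127.71° eastward to -131.53°, crossing the antimeridian.

100.76°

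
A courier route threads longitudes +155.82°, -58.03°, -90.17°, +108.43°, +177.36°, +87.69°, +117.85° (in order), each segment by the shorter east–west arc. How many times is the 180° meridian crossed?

Leg 1: +155.82° → -58.03°, shortest Δλ = 146.15° (east) — crosses 180°.
Leg 2: -58.03° → -90.17°, shortest Δλ = -32.14° (west) — does not cross 180°.
Leg 3: -90.17° → +108.43°, shortest Δλ = -161.4° (west) — crosses 180°.
Leg 4: +108.43° → +177.36°, shortest Δλ = 68.93° (east) — does not cross 180°.
Leg 5: +177.36° → +87.69°, shortest Δλ = -89.67° (west) — does not cross 180°.
Leg 6: +87.69° → +117.85°, shortest Δλ = 30.16° (east) — does not cross 180°.
Total crossings: 2.

2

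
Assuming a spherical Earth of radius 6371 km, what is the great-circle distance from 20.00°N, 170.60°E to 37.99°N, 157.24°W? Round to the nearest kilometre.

3683 km

Δλ = -157.24 − 170.60 = -327.84°; wrapped into (−180°, 180°]: 32.16°.
Δφ = 37.99 − 20.00 = 17.99°.
a = sin²(Δφ/2) + cos φ₁ · cos φ₂ · sin²(Δλ/2) = 0.081261.
c = 2·atan2(√a, √(1−a)) = 0.57814 rad → d = 6371·c ≈ 3683.36 km.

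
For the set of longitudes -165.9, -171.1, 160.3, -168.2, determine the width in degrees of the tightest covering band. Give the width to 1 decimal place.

Sort the longitudes: -171.1°, -168.2°, -165.9°, +160.3°.
Eastward gaps between consecutive values (wrapping around): 2.9°, 2.3°, 326.2°, 28.6°.
Largest gap = 326.2° ⇒ minimal covering band is its complement: 360° − 326.2° = 33.8°.
Band runs from +160.3° eastward to -165.9°, crossing the antimeridian.

33.8°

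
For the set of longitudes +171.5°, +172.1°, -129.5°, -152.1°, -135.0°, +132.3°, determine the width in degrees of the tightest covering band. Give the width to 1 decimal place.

Sort the longitudes: -152.1°, -135.0°, -129.5°, +132.3°, +171.5°, +172.1°.
Eastward gaps between consecutive values (wrapping around): 17.1°, 5.5°, 261.8°, 39.2°, 0.6°, 35.8°.
Largest gap = 261.8° ⇒ minimal covering band is its complement: 360° − 261.8° = 98.2°.
Band runs from +132.3° eastward to -129.5°, crossing the antimeridian.

98.2°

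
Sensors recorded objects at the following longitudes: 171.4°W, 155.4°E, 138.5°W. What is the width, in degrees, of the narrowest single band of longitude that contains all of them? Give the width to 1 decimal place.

66.1°

Sort the longitudes: -171.4°, -138.5°, +155.4°.
Eastward gaps between consecutive values (wrapping around): 32.9°, 293.9°, 33.2°.
Largest gap = 293.9° ⇒ minimal covering band is its complement: 360° − 293.9° = 66.1°.
Band runs from +155.4° eastward to -138.5°, crossing the antimeridian.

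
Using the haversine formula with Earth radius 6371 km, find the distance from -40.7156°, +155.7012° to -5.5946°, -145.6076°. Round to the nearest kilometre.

Δλ = -145.6076 − 155.7012 = -301.3088°; wrapped into (−180°, 180°]: 58.6912°.
Δφ = -5.5946 − -40.7156 = 35.1210°.
a = sin²(Δφ/2) + cos φ₁ · cos φ₂ · sin²(Δλ/2) = 0.272206.
c = 2·atan2(√a, √(1−a)) = 1.09776 rad → d = 6371·c ≈ 6993.85 km.

6994 km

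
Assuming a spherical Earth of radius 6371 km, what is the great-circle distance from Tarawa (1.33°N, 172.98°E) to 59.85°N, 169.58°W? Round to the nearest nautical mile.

Δλ = -169.58 − 172.98 = -342.56°; wrapped into (−180°, 180°]: 17.44°.
Δφ = 59.85 − 1.33 = 58.52°.
a = sin²(Δφ/2) + cos φ₁ · cos φ₂ · sin²(Δλ/2) = 0.250441.
c = 2·atan2(√a, √(1−a)) = 1.04821 rad → d = 6371·c ≈ 6678.18 km ≈ 3605.93 nmi.

3606 nmi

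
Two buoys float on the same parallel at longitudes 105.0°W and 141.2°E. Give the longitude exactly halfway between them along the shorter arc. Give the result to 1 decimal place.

161.9°W

Signed shortest Δλ from -105.0° to +141.2° is -113.8°.
Midpoint longitude = -105.0° + (-113.8°)/2 = -105.0° − 56.9° = -161.9°.
(The naïve average (-105.0 + +141.2)/2 = 18.1° is on the wrong side of the globe.)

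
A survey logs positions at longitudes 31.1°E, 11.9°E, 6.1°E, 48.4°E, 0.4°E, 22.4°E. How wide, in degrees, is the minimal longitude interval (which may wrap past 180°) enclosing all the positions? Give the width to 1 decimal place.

Sort the longitudes: +0.4°, +6.1°, +11.9°, +22.4°, +31.1°, +48.4°.
Eastward gaps between consecutive values (wrapping around): 5.7°, 5.8°, 10.5°, 8.7°, 17.3°, 312.0°.
Largest gap = 312.0° ⇒ minimal covering band is its complement: 360° − 312.0° = 48.0°.
Band runs from +0.4° eastward to +48.4°.

48.0°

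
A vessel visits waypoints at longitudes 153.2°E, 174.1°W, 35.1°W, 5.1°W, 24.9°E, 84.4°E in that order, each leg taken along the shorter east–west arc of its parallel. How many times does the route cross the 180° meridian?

1

Leg 1: +153.2° → -174.1°, shortest Δλ = 32.7° (east) — crosses 180°.
Leg 2: -174.1° → -35.1°, shortest Δλ = 139.0° (east) — does not cross 180°.
Leg 3: -35.1° → -5.1°, shortest Δλ = 30.0° (east) — does not cross 180°.
Leg 4: -5.1° → +24.9°, shortest Δλ = 30.0° (east) — does not cross 180°.
Leg 5: +24.9° → +84.4°, shortest Δλ = 59.5° (east) — does not cross 180°.
Total crossings: 1.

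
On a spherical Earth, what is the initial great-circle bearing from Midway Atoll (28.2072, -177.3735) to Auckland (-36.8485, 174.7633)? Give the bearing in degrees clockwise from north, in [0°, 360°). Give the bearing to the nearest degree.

Δλ = 174.7633 − -177.3735 = 352.1368°; wrapped into (−180°, 180°]: -7.8632°.
θ = atan2( sin Δλ · cos φ₂ , cos φ₁ · sin φ₂ − sin φ₁ · cos φ₂ · cos Δλ )
  = atan2(-0.10948, -0.90316) = -173.089° → normalised to [0°, 360°): 186.911°.

187°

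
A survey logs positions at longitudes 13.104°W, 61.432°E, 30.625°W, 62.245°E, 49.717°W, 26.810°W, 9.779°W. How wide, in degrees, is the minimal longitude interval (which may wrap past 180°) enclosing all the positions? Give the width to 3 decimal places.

111.962°

Sort the longitudes: -49.717°, -30.625°, -26.810°, -13.104°, -9.779°, +61.432°, +62.245°.
Eastward gaps between consecutive values (wrapping around): 19.092°, 3.815°, 13.706°, 3.325°, 71.211°, 0.813°, 248.038°.
Largest gap = 248.038° ⇒ minimal covering band is its complement: 360° − 248.038° = 111.962°.
Band runs from -49.717° eastward to +62.245°.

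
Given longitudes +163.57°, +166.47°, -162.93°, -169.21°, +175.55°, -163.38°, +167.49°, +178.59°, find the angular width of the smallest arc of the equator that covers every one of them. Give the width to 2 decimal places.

33.50°

Sort the longitudes: -169.21°, -163.38°, -162.93°, +163.57°, +166.47°, +167.49°, +175.55°, +178.59°.
Eastward gaps between consecutive values (wrapping around): 5.83°, 0.45°, 326.50°, 2.90°, 1.02°, 8.06°, 3.04°, 12.20°.
Largest gap = 326.50° ⇒ minimal covering band is its complement: 360° − 326.50° = 33.50°.
Band runs from +163.57° eastward to -162.93°, crossing the antimeridian.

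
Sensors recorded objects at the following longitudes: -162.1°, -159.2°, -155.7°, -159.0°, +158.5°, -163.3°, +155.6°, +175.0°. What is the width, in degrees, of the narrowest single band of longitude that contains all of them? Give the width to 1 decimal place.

Sort the longitudes: -163.3°, -162.1°, -159.2°, -159.0°, -155.7°, +155.6°, +158.5°, +175.0°.
Eastward gaps between consecutive values (wrapping around): 1.2°, 2.9°, 0.2°, 3.3°, 311.3°, 2.9°, 16.5°, 21.7°.
Largest gap = 311.3° ⇒ minimal covering band is its complement: 360° − 311.3° = 48.7°.
Band runs from +155.6° eastward to -155.7°, crossing the antimeridian.

48.7°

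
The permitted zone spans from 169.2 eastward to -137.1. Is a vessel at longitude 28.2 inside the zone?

No

Band width going east from +169.2° to -137.1°: ((-137.1 − 169.2) mod 360) = 53.7°.
Offset of +28.2° east of the west edge: ((28.2 − 169.2) mod 360) = 219.0°.
219.0° > 53.7° ⇒ outside.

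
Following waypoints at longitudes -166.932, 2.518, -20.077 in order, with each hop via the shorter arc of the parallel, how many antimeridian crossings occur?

0

Leg 1: -166.932° → +2.518°, shortest Δλ = 169.45° (east) — does not cross 180°.
Leg 2: +2.518° → -20.077°, shortest Δλ = -22.595° (west) — does not cross 180°.
Total crossings: 0.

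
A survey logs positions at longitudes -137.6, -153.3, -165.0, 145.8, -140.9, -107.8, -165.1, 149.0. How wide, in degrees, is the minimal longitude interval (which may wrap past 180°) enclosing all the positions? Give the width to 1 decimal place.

Sort the longitudes: -165.1°, -165.0°, -153.3°, -140.9°, -137.6°, -107.8°, +145.8°, +149.0°.
Eastward gaps between consecutive values (wrapping around): 0.1°, 11.7°, 12.4°, 3.3°, 29.8°, 253.6°, 3.2°, 45.9°.
Largest gap = 253.6° ⇒ minimal covering band is its complement: 360° − 253.6° = 106.4°.
Band runs from +145.8° eastward to -107.8°, crossing the antimeridian.

106.4°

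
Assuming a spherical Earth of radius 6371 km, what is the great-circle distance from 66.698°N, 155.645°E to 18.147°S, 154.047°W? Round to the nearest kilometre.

Δλ = -154.047 − 155.645 = -309.692°; wrapped into (−180°, 180°]: 50.308°.
Δφ = -18.147 − 66.698 = -84.845°.
a = sin²(Δφ/2) + cos φ₁ · cos φ₂ · sin²(Δλ/2) = 0.522989.
c = 2·atan2(√a, √(1−a)) = 1.61679 rad → d = 6371·c ≈ 10300.57 km.

10301 km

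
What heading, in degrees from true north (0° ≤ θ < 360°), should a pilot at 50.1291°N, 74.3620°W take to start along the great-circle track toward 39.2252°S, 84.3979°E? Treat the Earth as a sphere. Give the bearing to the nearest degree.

62°

Δλ = 84.3979 − -74.3620 = 158.7599°.
θ = atan2( sin Δλ · cos φ₂ , cos φ₁ · sin φ₂ − sin φ₁ · cos φ₂ · cos Δλ )
  = atan2(0.28064, 0.14877) = 62.071° → normalised to [0°, 360°): 62.071°.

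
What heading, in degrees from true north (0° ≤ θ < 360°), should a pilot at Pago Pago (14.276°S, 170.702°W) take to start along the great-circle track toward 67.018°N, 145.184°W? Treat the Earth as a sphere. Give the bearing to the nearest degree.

Δλ = -145.184 − -170.702 = 25.518°.
θ = atan2( sin Δλ · cos φ₂ , cos φ₁ · sin φ₂ − sin φ₁ · cos φ₂ · cos Δλ )
  = atan2(0.16820, 0.97909) = 9.748° → normalised to [0°, 360°): 9.748°.

10°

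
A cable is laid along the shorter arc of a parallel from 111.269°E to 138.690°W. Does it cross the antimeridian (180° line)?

Naïve |-138.690 − 111.269| = 249.959° > 180°, so the shorter arc goes the other way round — across 180°.
Signed shortest Δλ = ((-138.690 − 111.269 + 180) mod 360) − 180 = 110.041°.
Going east by 110.041° from +111.269° passes through 180° before reaching -138.690°.

Yes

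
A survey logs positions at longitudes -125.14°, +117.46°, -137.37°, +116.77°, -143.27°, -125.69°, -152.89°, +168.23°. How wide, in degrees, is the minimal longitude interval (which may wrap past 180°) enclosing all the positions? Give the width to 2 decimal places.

118.09°

Sort the longitudes: -152.89°, -143.27°, -137.37°, -125.69°, -125.14°, +116.77°, +117.46°, +168.23°.
Eastward gaps between consecutive values (wrapping around): 9.62°, 5.90°, 11.68°, 0.55°, 241.91°, 0.69°, 50.77°, 38.88°.
Largest gap = 241.91° ⇒ minimal covering band is its complement: 360° − 241.91° = 118.09°.
Band runs from +116.77° eastward to -125.14°, crossing the antimeridian.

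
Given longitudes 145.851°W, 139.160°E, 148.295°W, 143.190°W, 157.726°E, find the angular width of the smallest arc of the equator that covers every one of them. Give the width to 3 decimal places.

Sort the longitudes: -148.295°, -145.851°, -143.190°, +139.160°, +157.726°.
Eastward gaps between consecutive values (wrapping around): 2.444°, 2.661°, 282.350°, 18.566°, 53.979°.
Largest gap = 282.350° ⇒ minimal covering band is its complement: 360° − 282.350° = 77.650°.
Band runs from +139.160° eastward to -143.190°, crossing the antimeridian.

77.650°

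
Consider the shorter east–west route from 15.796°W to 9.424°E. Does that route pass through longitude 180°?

No

Signed shortest Δλ = ((9.424 − -15.796 + 180) mod 360) − 180 = 25.22°.
Going east by 25.22° from -15.796° reaches +9.424° without touching 180°.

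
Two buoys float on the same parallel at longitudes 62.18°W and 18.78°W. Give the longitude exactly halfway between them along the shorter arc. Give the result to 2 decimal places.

Signed shortest Δλ from -62.18° to -18.78° is +43.40°.
Midpoint longitude = -62.18° + (+43.40°)/2 = -62.18° + 21.70° = -40.48°.

40.48°W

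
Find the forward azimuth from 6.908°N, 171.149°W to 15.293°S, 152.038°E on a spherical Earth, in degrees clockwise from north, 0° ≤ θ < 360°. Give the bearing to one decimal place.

Δλ = 152.038 − -171.149 = 323.187°; wrapped into (−180°, 180°]: -36.813°.
θ = atan2( sin Δλ · cos φ₂ , cos φ₁ · sin φ₂ − sin φ₁ · cos φ₂ · cos Δλ )
  = atan2(-0.57799, -0.35472) = -121.538° → normalised to [0°, 360°): 238.462°.

238.5°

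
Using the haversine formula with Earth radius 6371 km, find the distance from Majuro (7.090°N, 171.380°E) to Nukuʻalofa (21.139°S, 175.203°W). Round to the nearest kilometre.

Δλ = -175.203 − 171.380 = -346.583°; wrapped into (−180°, 180°]: 13.417°.
Δφ = -21.139 − 7.090 = -28.229°.
a = sin²(Δφ/2) + cos φ₁ · cos φ₂ · sin²(Δλ/2) = 0.072099.
c = 2·atan2(√a, √(1−a)) = 0.54370 rad → d = 6371·c ≈ 3463.89 km.

3464 km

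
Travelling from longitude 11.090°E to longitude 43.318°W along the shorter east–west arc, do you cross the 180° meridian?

Signed shortest Δλ = ((-43.318 − 11.090 + 180) mod 360) − 180 = -54.408°.
Going west by 54.408° from +11.090° reaches -43.318° without touching 180°.

No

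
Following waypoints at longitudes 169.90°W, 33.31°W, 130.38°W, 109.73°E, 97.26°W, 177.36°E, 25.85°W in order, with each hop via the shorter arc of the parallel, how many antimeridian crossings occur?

Leg 1: -169.90° → -33.31°, shortest Δλ = 136.59° (east) — does not cross 180°.
Leg 2: -33.31° → -130.38°, shortest Δλ = -97.07° (west) — does not cross 180°.
Leg 3: -130.38° → +109.73°, shortest Δλ = -119.89° (west) — crosses 180°.
Leg 4: +109.73° → -97.26°, shortest Δλ = 153.01° (east) — crosses 180°.
Leg 5: -97.26° → +177.36°, shortest Δλ = -85.38° (west) — crosses 180°.
Leg 6: +177.36° → -25.85°, shortest Δλ = 156.79° (east) — crosses 180°.
Total crossings: 4.

4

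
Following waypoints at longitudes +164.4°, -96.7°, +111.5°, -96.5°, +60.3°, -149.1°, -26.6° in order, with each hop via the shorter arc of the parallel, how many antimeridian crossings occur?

Leg 1: +164.4° → -96.7°, shortest Δλ = 98.9° (east) — crosses 180°.
Leg 2: -96.7° → +111.5°, shortest Δλ = -151.8° (west) — crosses 180°.
Leg 3: +111.5° → -96.5°, shortest Δλ = 152.0° (east) — crosses 180°.
Leg 4: -96.5° → +60.3°, shortest Δλ = 156.8° (east) — does not cross 180°.
Leg 5: +60.3° → -149.1°, shortest Δλ = 150.6° (east) — crosses 180°.
Leg 6: -149.1° → -26.6°, shortest Δλ = 122.5° (east) — does not cross 180°.
Total crossings: 4.

4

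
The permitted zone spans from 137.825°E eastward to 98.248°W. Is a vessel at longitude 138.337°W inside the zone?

Yes

Band width going east from +137.825° to -98.248°: ((-98.248 − 137.825) mod 360) = 123.927°.
Offset of -138.337° east of the west edge: ((-138.337 − 137.825) mod 360) = 83.838°.
83.838° ≤ 123.927° ⇒ inside.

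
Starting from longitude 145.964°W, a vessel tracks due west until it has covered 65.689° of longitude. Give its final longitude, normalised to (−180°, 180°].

Start at -145.964°; shift −65.689° → -211.653°.
-211.653° lies outside (−180°, 180°]; add 360° → +148.347°.

148.347°E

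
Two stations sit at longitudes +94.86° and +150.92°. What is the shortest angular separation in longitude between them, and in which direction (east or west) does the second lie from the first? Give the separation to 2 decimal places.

Raw difference: 150.92 − 94.86 = 56.06°.
Normalise into (−180°, 180°]: 56.06° stays 56.06°.
Positive ⇒ the second point lies to the east; separation 56.06°.

56.06° east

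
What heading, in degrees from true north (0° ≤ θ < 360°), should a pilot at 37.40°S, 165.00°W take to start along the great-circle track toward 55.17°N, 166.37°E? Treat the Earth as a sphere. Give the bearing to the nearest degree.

Δλ = 166.37 − -165.00 = 331.37°; wrapped into (−180°, 180°]: -28.63°.
θ = atan2( sin Δλ · cos φ₂ , cos φ₁ · sin φ₂ − sin φ₁ · cos φ₂ · cos Δλ )
  = atan2(-0.27366, 0.95658) = -15.965° → normalised to [0°, 360°): 344.035°.

344°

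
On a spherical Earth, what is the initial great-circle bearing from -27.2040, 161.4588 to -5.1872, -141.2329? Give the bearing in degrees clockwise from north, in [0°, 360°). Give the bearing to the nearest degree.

79°

Δλ = -141.2329 − 161.4588 = -302.6917°; wrapped into (−180°, 180°]: 57.3083°.
θ = atan2( sin Δλ · cos φ₂ , cos φ₁ · sin φ₂ − sin φ₁ · cos φ₂ · cos Δλ )
  = atan2(0.83814, 0.16550) = 78.830° → normalised to [0°, 360°): 78.830°.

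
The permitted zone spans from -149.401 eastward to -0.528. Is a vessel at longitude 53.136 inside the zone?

No

Band width going east from -149.401° to -0.528°: ((-0.528 − -149.401) mod 360) = 148.873°.
Offset of +53.136° east of the west edge: ((53.136 − -149.401) mod 360) = 202.537°.
202.537° > 148.873° ⇒ outside.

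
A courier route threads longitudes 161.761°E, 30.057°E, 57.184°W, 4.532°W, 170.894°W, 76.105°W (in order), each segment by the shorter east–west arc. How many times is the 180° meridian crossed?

Leg 1: +161.761° → +30.057°, shortest Δλ = -131.704° (west) — does not cross 180°.
Leg 2: +30.057° → -57.184°, shortest Δλ = -87.241° (west) — does not cross 180°.
Leg 3: -57.184° → -4.532°, shortest Δλ = 52.652° (east) — does not cross 180°.
Leg 4: -4.532° → -170.894°, shortest Δλ = -166.362° (west) — does not cross 180°.
Leg 5: -170.894° → -76.105°, shortest Δλ = 94.789° (east) — does not cross 180°.
Total crossings: 0.

0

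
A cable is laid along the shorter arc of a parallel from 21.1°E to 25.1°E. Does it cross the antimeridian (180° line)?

No

Signed shortest Δλ = ((25.1 − 21.1 + 180) mod 360) − 180 = 4.0°.
Going east by 4.0° from +21.1° reaches +25.1° without touching 180°.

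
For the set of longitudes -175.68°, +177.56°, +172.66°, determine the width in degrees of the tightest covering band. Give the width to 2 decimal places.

Sort the longitudes: -175.68°, +172.66°, +177.56°.
Eastward gaps between consecutive values (wrapping around): 348.34°, 4.90°, 6.76°.
Largest gap = 348.34° ⇒ minimal covering band is its complement: 360° − 348.34° = 11.66°.
Band runs from +172.66° eastward to -175.68°, crossing the antimeridian.

11.66°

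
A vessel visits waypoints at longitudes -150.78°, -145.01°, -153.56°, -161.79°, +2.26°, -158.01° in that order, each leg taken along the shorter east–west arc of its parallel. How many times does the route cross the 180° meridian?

Leg 1: -150.78° → -145.01°, shortest Δλ = 5.77° (east) — does not cross 180°.
Leg 2: -145.01° → -153.56°, shortest Δλ = -8.55° (west) — does not cross 180°.
Leg 3: -153.56° → -161.79°, shortest Δλ = -8.23° (west) — does not cross 180°.
Leg 4: -161.79° → +2.26°, shortest Δλ = 164.05° (east) — does not cross 180°.
Leg 5: +2.26° → -158.01°, shortest Δλ = -160.27° (west) — does not cross 180°.
Total crossings: 0.

0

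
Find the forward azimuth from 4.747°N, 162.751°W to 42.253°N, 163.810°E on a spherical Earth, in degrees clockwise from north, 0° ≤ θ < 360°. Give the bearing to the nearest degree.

327°

Δλ = 163.810 − -162.751 = 326.561°; wrapped into (−180°, 180°]: -33.439°.
θ = atan2( sin Δλ · cos φ₂ , cos φ₁ · sin φ₂ − sin φ₁ · cos φ₂ · cos Δλ )
  = atan2(-0.40788, 0.61898) = -33.383° → normalised to [0°, 360°): 326.617°.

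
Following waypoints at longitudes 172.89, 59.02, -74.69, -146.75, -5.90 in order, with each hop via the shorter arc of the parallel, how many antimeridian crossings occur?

0

Leg 1: +172.89° → +59.02°, shortest Δλ = -113.87° (west) — does not cross 180°.
Leg 2: +59.02° → -74.69°, shortest Δλ = -133.71° (west) — does not cross 180°.
Leg 3: -74.69° → -146.75°, shortest Δλ = -72.06° (west) — does not cross 180°.
Leg 4: -146.75° → -5.90°, shortest Δλ = 140.85° (east) — does not cross 180°.
Total crossings: 0.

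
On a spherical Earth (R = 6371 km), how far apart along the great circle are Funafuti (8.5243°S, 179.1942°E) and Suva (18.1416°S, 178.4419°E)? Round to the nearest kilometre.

Δλ = 178.4419 − 179.1942 = -0.7523°.
Δφ = -18.1416 − -8.5243 = -9.6173°.
a = sin²(Δφ/2) + cos φ₁ · cos φ₂ · sin²(Δλ/2) = 0.007068.
c = 2·atan2(√a, √(1−a)) = 0.16834 rad → d = 6371·c ≈ 1072.48 km.

1072 km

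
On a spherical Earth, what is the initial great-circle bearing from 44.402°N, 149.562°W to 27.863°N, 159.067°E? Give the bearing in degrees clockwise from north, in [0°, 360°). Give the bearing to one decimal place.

Δλ = 159.067 − -149.562 = 308.629°; wrapped into (−180°, 180°]: -51.371°.
θ = atan2( sin Δλ · cos φ₂ , cos φ₁ · sin φ₂ − sin φ₁ · cos φ₂ · cos Δλ )
  = atan2(-0.69064, -0.05226) = -94.327° → normalised to [0°, 360°): 265.673°.

265.7°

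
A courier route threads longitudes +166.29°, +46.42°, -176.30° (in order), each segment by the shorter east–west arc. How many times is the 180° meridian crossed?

1

Leg 1: +166.29° → +46.42°, shortest Δλ = -119.87° (west) — does not cross 180°.
Leg 2: +46.42° → -176.30°, shortest Δλ = 137.28° (east) — crosses 180°.
Total crossings: 1.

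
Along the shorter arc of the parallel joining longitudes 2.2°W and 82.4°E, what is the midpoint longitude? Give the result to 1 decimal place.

40.1°E

Signed shortest Δλ from -2.2° to +82.4° is +84.6°.
Midpoint longitude = -2.2° + (+84.6°)/2 = -2.2° + 42.3° = +40.1°.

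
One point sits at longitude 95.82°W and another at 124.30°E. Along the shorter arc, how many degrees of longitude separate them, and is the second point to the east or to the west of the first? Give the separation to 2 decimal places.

Raw difference: 124.30 − -95.82 = 220.12°.
Normalise into (−180°, 180°]: 220.12° − 360° = -139.88°.
Negative ⇒ the second point lies to the west; separation 139.88°.

139.88° west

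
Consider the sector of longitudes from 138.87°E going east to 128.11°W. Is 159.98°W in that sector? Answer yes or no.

Yes

Band width going east from +138.87° to -128.11°: ((-128.11 − 138.87) mod 360) = 93.02°.
Offset of -159.98° east of the west edge: ((-159.98 − 138.87) mod 360) = 61.15°.
61.15° ≤ 93.02° ⇒ inside.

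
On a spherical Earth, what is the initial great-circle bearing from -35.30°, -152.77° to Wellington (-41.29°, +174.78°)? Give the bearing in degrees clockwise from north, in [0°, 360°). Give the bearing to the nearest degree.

Δλ = 174.78 − -152.77 = 327.55°; wrapped into (−180°, 180°]: -32.45°.
θ = atan2( sin Δλ · cos φ₂ , cos φ₁ · sin φ₂ − sin φ₁ · cos φ₂ · cos Δλ )
  = atan2(-0.40316, -0.17215) = -113.122° → normalised to [0°, 360°): 246.878°.

247°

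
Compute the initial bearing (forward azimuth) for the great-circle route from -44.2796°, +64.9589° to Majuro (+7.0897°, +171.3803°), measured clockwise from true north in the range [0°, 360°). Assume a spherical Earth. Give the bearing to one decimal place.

96.4°

Δλ = 171.3803 − 64.9589 = 106.4214°.
θ = atan2( sin Δλ · cos φ₂ , cos φ₁ · sin φ₂ − sin φ₁ · cos φ₂ · cos Δλ )
  = atan2(0.95187, -0.10750) = 96.443° → normalised to [0°, 360°): 96.443°.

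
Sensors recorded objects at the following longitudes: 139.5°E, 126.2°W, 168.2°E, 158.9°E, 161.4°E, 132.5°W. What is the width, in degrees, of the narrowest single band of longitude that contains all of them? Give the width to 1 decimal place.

94.3°

Sort the longitudes: -132.5°, -126.2°, +139.5°, +158.9°, +161.4°, +168.2°.
Eastward gaps between consecutive values (wrapping around): 6.3°, 265.7°, 19.4°, 2.5°, 6.8°, 59.3°.
Largest gap = 265.7° ⇒ minimal covering band is its complement: 360° − 265.7° = 94.3°.
Band runs from +139.5° eastward to -126.2°, crossing the antimeridian.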